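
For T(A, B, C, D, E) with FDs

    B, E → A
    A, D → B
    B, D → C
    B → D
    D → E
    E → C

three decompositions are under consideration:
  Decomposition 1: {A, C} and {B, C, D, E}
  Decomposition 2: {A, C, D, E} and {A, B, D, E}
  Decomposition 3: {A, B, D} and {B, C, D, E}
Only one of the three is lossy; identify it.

Decomposition 1: common = {C}, closure = {C} → lossy.
Decomposition 2: common = {A, D, E}, closure = {A, B, C, D, E} → lossless.
Decomposition 3: common = {B, D}, closure = {A, B, C, D, E} → lossless.

Decomposition 1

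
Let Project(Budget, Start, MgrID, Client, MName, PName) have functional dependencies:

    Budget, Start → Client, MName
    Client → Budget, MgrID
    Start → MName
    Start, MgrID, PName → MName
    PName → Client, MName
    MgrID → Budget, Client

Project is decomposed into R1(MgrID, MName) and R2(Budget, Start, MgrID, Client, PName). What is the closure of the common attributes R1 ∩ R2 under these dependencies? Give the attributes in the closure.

R1 ∩ R2 = {MgrID}.
MgrID → Budget, Client applies, adding Budget, Client
Closure: {Budget, MgrID, Client}.

Budget, MgrID, Client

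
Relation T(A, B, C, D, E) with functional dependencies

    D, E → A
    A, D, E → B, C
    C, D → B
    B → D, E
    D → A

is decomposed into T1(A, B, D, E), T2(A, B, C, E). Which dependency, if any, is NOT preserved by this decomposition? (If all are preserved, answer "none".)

C, D → B

Check C, D → B: no single fragment contains all of {B, C, D}, and the restricted closure of {C, D} across the fragments never reaches {B}.
D, E → A is preserved.
A, D, E → B, C is preserved.
B → D, E is preserved.
D → A is preserved.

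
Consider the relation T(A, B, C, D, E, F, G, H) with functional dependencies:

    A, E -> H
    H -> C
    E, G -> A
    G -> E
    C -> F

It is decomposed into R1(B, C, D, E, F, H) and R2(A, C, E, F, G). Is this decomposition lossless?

Common attributes: R1 ∩ R2 = {C, E, F}.
No dependency enlarges {C, E, F}, so (C, E, F)⁺ = {C, E, F}.
The closure contains neither all of R1 = {B, C, D, E, F, H} nor all of R2 = {A, C, E, F, G}, so the common attributes are not a superkey of either fragment. The join is lossy.

No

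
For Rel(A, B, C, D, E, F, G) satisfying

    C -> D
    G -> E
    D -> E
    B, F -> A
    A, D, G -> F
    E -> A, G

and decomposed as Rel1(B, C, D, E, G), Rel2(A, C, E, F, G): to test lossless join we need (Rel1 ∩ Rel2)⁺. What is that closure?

Rel1 ∩ Rel2 = {C, E, G}.
C → D applies, adding D
E → A, G applies, adding A
A, D, G → F applies, adding F
Closure: {A, C, D, E, F, G}.

A, C, D, E, F, G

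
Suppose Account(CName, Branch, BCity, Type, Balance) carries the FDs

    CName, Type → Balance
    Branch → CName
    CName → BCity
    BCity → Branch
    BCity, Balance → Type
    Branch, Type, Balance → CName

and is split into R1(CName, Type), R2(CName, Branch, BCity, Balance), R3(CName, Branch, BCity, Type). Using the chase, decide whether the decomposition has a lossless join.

Chase test. Columns are CName, Branch, BCity, Type, Balance; row i has aⱼ where attribute j ∈ Ri, else bᵢⱼ.
Initial tableau (one row per fragment):
  row 1: a1 b12 b13 a4 b15
  row 2: a1 a2 a3 b24 a5
  row 3: a1 a2 a3 a4 b35
Rows 1 and 3 agree on CName, Type; apply CName, Type→Balance and equate their Balance entries.
Rows 1 and 2 agree on CName; apply CName→BCity and equate their BCity entries.
Rows 1 and 2 agree on BCity; apply BCity→Branch and equate their Branch entries.
No row becomes fully distinguished — the join is lossy.

No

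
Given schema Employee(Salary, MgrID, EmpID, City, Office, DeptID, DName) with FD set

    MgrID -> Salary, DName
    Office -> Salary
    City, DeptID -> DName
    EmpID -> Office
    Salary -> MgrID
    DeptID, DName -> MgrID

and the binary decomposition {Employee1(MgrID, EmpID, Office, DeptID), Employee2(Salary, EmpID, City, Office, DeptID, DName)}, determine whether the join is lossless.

Yes

Common attributes: Employee1 ∩ Employee2 = {EmpID, Office, DeptID}.
Closure of {EmpID, Office, DeptID}: Office → Salary applies, adding Salary; Salary → MgrID applies, adding MgrID; MgrID → Salary, DName applies, adding DName. So (EmpID, Office, DeptID)⁺ = {Salary, MgrID, EmpID, Office, DeptID, DName}.
This closure contains every attribute of Employee1, so Employee1 ∩ Employee2 → Employee1. The join is lossless.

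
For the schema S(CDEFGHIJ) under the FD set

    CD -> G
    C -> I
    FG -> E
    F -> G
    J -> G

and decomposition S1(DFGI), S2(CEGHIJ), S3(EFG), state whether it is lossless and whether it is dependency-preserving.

Lossless test (chase): Rows 1 and 3 agree on FG; apply FG→E and equate their E entries. No row becomes fully distinguished — the join is lossy.
Dependency preservation: the restricted closure of {CD} across the fragments never reaches {G}, so CD → G cannot be enforced without a join — not preserved.

lossy and not dependency-preserving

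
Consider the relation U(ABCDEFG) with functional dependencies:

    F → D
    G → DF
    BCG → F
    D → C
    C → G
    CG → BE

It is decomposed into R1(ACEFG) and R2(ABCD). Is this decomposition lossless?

Common attributes: R1 ∩ R2 = {AC}.
Closure of {AC}: C → G applies, adding G; CG → BE applies, adding BE; G → DF applies, adding DF. So (AC)⁺ = {ABCDEFG}.
This closure contains every attribute of R1, so R1 ∩ R2 → R1. The join is lossless.

Yes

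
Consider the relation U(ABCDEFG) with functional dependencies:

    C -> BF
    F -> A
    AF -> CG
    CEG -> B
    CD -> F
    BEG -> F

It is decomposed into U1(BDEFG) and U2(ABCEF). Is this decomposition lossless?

Yes

Common attributes: U1 ∩ U2 = {BEF}.
Closure of {BEF}: F → A applies, adding A; AF → CG applies, adding CG. So (BEF)⁺ = {ABCEFG}.
This closure contains every attribute of U2, so U1 ∩ U2 → U2. The join is lossless.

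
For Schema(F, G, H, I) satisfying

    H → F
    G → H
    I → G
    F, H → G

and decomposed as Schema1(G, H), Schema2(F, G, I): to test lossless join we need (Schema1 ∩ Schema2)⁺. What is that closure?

Schema1 ∩ Schema2 = {G}.
G → H applies, adding H
H → F applies, adding F
Closure: {F, G, H}.

F, G, H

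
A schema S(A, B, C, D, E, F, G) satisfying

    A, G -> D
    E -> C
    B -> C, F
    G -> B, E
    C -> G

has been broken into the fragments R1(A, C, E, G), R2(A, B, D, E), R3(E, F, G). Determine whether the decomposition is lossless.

Chase test. Columns are A, B, C, D, E, F, G; row i has aⱼ where attribute j ∈ Ri, else bᵢⱼ.
Initial tableau (one row per fragment):
  row 1: a1 b12 a3 b14 a5 b16 a7
  row 2: a1 a2 b23 a4 a5 b26 b27
  row 3: b31 b32 b33 b34 a5 a6 a7
Rows 1 and 2 agree on E; apply E→C and equate their C entries.
Rows 1 and 3 agree on E; apply E→C and equate their C entries.
Rows 1 and 3 agree on G; apply G→B, E and equate their B, E entries.
Rows 1 and 2 agree on C; apply C→G and equate their G entries.
Rows 1 and 2 agree on A, G; apply A, G→D and equate their D entries.
Rows 1 and 3 agree on B; apply B→C, F and equate their C, F entries.
Rows 1 and 2 agree on G; apply G→B, E and equate their B, E entries.
Rows 1 and 2 agree on B; apply B→C, F and equate their C, F entries.
Row 1 is now all distinguished symbols — the join is lossless.

Yes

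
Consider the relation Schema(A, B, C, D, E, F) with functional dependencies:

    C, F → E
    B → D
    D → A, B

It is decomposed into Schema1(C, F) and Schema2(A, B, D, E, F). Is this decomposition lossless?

Common attributes: Schema1 ∩ Schema2 = {F}.
No dependency enlarges {F}, so (F)⁺ = {F}.
The closure contains neither all of Schema1 = {C, F} nor all of Schema2 = {A, B, D, E, F}, so the common attributes are not a superkey of either fragment. The join is lossy.

No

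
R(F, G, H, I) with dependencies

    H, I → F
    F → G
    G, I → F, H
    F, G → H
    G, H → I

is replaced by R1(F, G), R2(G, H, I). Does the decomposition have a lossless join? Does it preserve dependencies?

Lossless test: (G)⁺ = {G}, which is a superkey of neither fragment — lossy.
Dependency preservation: the restricted closure of {H, I} across the fragments never reaches {F}, so H, I → F cannot be enforced without a join — not preserved.

lossy and not dependency-preserving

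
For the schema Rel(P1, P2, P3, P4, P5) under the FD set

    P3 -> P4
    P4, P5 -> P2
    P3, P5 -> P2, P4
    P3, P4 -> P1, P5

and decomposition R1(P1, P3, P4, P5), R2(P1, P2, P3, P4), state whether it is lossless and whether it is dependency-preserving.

Lossless test: (P1, P3, P4)⁺ = {P1, P2, P3, P4, P5}, which contains all of one fragment — lossless.
Dependency preservation: the restricted closure of {P4, P5} across the fragments never reaches {P2}, so P4, P5 → P2 cannot be enforced without a join — not preserved.

lossless but not dependency-preserving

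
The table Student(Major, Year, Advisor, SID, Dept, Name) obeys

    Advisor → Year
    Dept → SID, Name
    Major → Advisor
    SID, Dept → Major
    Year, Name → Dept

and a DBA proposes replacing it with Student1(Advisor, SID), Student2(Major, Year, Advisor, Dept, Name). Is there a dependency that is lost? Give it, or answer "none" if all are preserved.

Dept → SID, Name

Check Dept → SID, Name: no single fragment contains all of {SID, Dept, Name}, and the restricted closure of {Dept} across the fragments never reaches {SID, Name}.
Advisor → Year is preserved.
Major → Advisor is preserved.
SID, Dept → Major is preserved.
Year, Name → Dept is preserved.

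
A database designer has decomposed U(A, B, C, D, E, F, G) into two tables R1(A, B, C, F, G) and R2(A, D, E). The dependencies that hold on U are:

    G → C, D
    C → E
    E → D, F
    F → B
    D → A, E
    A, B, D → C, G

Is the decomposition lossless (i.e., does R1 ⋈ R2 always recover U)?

Common attributes: R1 ∩ R2 = {A}.
No dependency enlarges {A}, so (A)⁺ = {A}.
The closure contains neither all of R1 = {A, B, C, F, G} nor all of R2 = {A, D, E}, so the common attributes are not a superkey of either fragment. The join is lossy.

No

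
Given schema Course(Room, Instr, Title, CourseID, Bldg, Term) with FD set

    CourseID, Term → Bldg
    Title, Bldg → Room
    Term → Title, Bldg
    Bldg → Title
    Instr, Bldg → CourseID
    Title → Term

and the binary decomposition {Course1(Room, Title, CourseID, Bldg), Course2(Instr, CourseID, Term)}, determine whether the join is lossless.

No

Common attributes: Course1 ∩ Course2 = {CourseID}.
No dependency enlarges {CourseID}, so (CourseID)⁺ = {CourseID}.
The closure contains neither all of Course1 = {Room, Title, CourseID, Bldg} nor all of Course2 = {Instr, CourseID, Term}, so the common attributes are not a superkey of either fragment. The join is lossy.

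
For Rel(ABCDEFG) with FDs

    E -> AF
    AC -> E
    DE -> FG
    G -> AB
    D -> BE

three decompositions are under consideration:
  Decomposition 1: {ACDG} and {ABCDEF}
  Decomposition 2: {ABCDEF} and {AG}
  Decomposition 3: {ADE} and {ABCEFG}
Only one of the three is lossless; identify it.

Decomposition 1

Decomposition 1: common = {ACD}, closure = {ABCDEFG} → lossless.
Decomposition 2: common = {A}, closure = {A} → lossy.
Decomposition 3: common = {AE}, closure = {AEF} → lossy.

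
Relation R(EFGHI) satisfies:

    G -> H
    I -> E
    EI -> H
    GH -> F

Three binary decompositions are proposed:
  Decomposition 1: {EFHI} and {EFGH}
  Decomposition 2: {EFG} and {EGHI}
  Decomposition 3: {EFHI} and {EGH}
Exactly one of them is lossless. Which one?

Decomposition 1: common = {EFH}, closure = {EFH} → lossy.
Decomposition 2: common = {EG}, closure = {EFGH} → lossless.
Decomposition 3: common = {EH}, closure = {EH} → lossy.

Decomposition 2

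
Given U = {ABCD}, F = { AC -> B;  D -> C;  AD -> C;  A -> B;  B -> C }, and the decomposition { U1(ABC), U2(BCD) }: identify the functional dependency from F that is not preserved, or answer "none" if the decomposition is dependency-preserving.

AC → B lies within U1.
D → C lies within U2.
AD → C: restricted closure across fragments reaches C.
A → B lies within U1.
B → C lies within U1.
Every dependency is enforceable on the fragments, so the decomposition is dependency-preserving.

none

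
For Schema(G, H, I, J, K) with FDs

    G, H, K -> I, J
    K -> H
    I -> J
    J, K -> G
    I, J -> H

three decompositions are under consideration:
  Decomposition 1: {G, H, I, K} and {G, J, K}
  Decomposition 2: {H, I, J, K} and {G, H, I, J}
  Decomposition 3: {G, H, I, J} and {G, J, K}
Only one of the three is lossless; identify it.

Decomposition 1

Decomposition 1: common = {G, K}, closure = {G, H, I, J, K} → lossless.
Decomposition 2: common = {H, I, J}, closure = {H, I, J} → lossy.
Decomposition 3: common = {G, J}, closure = {G, J} → lossy.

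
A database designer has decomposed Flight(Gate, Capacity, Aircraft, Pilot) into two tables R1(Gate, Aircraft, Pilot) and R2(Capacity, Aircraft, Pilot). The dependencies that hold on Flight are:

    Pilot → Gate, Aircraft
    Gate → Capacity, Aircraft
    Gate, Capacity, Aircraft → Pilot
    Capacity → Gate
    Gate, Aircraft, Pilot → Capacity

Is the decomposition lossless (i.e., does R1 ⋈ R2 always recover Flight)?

Yes

Common attributes: R1 ∩ R2 = {Aircraft, Pilot}.
Closure of {Aircraft, Pilot}: Pilot → Gate, Aircraft applies, adding Gate; Gate → Capacity, Aircraft applies, adding Capacity. So (Aircraft, Pilot)⁺ = {Gate, Capacity, Aircraft, Pilot}.
This closure contains every attribute of R1, so R1 ∩ R2 → R1. The join is lossless.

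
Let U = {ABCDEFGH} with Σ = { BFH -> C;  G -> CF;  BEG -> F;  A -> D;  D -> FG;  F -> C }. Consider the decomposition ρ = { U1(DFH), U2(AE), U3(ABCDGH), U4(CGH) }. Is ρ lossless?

No

Chase test. Columns are ABCDEFGH; row i has aⱼ where attribute j ∈ Ui, else bᵢⱼ.
Initial tableau (one row per fragment):
  row 1: b11 b12 b13 a4 b15 a6 b17 a8
  row 2: a1 b22 b23 b24 a5 b26 b27 b28
  row 3: a1 a2 a3 a4 b35 b36 a7 a8
  row 4: b41 b42 a3 b44 b45 b46 a7 a8
Rows 3 and 4 agree on G; apply G→CF and equate their CF entries.
Rows 2 and 3 agree on A; apply A→D and equate their D entries.
Rows 1 and 2 agree on D; apply D→FG and equate their FG entries.
Rows 1 and 3 agree on D; apply D→FG and equate their FG entries.
Rows 1 and 2 agree on F; apply F→C and equate their C entries.
Rows 1 and 3 agree on F; apply F→C and equate their C entries.
No row becomes fully distinguished — the join is lossy.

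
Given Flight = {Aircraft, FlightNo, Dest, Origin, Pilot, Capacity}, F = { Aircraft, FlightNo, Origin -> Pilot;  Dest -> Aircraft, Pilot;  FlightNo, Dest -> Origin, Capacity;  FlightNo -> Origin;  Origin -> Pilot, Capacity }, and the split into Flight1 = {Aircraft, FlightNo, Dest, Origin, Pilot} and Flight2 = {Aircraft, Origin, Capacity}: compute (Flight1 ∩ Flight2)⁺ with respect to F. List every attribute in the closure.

Aircraft, Origin, Pilot, Capacity

Flight1 ∩ Flight2 = {Aircraft, Origin}.
Origin → Pilot, Capacity applies, adding Pilot, Capacity
Closure: {Aircraft, Origin, Pilot, Capacity}.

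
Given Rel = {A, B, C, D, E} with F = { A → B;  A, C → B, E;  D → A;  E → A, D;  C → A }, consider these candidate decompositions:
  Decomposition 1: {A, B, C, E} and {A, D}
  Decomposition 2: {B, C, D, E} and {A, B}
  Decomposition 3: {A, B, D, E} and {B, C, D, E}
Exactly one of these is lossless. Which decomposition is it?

Decomposition 3

Decomposition 1: common = {A}, closure = {A, B} → lossy.
Decomposition 2: common = {B}, closure = {B} → lossy.
Decomposition 3: common = {B, D, E}, closure = {A, B, D, E} → lossless.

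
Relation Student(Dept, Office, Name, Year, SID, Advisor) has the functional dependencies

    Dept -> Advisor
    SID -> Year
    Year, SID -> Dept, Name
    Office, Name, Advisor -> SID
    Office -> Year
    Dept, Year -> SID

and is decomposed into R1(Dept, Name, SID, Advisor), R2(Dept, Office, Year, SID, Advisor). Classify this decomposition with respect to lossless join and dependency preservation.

Lossless test: (Dept, SID, Advisor)⁺ = {Dept, Name, Year, SID, Advisor}, which contains all of one fragment — lossless.
Dependency preservation: the restricted closure of {Office, Name, Advisor} across the fragments never reaches {SID}, so Office, Name, Advisor → SID cannot be enforced without a join — not preserved.

lossless but not dependency-preserving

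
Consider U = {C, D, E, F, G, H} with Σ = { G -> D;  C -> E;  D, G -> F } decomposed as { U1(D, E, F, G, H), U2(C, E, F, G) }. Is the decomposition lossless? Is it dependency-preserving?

Lossless test: (E, F, G)⁺ = {D, E, F, G}, which is a superkey of neither fragment — lossy.
Dependency preservation: every FD's attributes lie within a single fragment, so each can be enforced locally — preserved.

lossy but dependency-preserving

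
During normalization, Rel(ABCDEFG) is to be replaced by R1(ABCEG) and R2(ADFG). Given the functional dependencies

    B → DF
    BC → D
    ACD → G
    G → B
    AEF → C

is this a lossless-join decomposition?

Common attributes: R1 ∩ R2 = {AG}.
Closure of {AG}: G → B applies, adding B; B → DF applies, adding DF. So (AG)⁺ = {ABDFG}.
This closure contains every attribute of R2, so R1 ∩ R2 → R2. The join is lossless.

Yes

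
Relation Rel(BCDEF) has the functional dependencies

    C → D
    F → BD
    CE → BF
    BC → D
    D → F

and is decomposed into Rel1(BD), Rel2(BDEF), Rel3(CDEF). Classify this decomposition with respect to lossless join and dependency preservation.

Lossless test (chase): Rows 2 and 3 agree on F; apply F→BD and equate their BD entries. Rows 1 and 2 agree on D; apply D→F and equate their F entries. Row 3 is now all distinguished symbols — the join is lossless.
Dependency preservation: CE → BF; BC → D are not contained in any single fragment, but the restricted closure of each left-hand side across the fragments still reaches the right-hand side; the remaining FDs each lie inside some fragment. All dependencies are preserved.

lossless and dependency-preserving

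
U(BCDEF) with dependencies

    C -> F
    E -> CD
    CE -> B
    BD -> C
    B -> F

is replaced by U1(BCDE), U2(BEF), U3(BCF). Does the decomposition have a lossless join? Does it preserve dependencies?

Lossless test (chase): Rows 1 and 3 agree on C; apply C→F and equate their F entries. Rows 1 and 2 agree on E; apply E→CD and equate their CD entries. Row 1 is now all distinguished symbols — the join is lossless.
Dependency preservation: every FD's attributes lie within a single fragment, so each can be enforced locally — preserved.

lossless and dependency-preserving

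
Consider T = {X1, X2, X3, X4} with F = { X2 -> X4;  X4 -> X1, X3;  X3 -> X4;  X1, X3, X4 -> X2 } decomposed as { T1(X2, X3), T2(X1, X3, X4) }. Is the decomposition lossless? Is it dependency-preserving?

lossless and dependency-preserving

Lossless test: (X3)⁺ = {X1, X2, X3, X4}, which contains all of one fragment — lossless.
Dependency preservation: X2 → X4; X1, X3, X4 → X2 are not contained in any single fragment, but the restricted closure of each left-hand side across the fragments still reaches the right-hand side; the remaining FDs each lie inside some fragment. All dependencies are preserved.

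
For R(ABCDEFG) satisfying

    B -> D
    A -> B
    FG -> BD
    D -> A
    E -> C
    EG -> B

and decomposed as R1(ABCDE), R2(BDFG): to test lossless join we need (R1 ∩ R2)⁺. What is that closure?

ABD

R1 ∩ R2 = {BD}.
D → A applies, adding A
Closure: {ABD}.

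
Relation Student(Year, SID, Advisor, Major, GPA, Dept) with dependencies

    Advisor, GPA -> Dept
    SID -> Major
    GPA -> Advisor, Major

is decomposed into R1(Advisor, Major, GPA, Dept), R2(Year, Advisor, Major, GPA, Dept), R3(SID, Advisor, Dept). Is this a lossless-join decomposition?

No

Chase test. Columns are Year, SID, Advisor, Major, GPA, Dept; row i has aⱼ where attribute j ∈ Ri, else bᵢⱼ.
Initial tableau (one row per fragment):
  row 1: b11 b12 a3 a4 a5 a6
  row 2: a1 b22 a3 a4 a5 a6
  row 3: b31 a2 a3 b34 b35 a6
No row becomes fully distinguished — the join is lossy.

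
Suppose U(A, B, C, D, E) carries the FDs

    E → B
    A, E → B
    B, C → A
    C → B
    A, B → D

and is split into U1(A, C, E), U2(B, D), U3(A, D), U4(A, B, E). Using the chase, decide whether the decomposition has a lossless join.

Chase test. Columns are A, B, C, D, E; row i has aⱼ where attribute j ∈ Ui, else bᵢⱼ.
Initial tableau (one row per fragment):
  row 1: a1 b12 a3 b14 a5
  row 2: b21 a2 b23 a4 b25
  row 3: a1 b32 b33 a4 b35
  row 4: a1 a2 b43 b44 a5
Rows 1 and 4 agree on E; apply E→B and equate their B entries.
Rows 1 and 4 agree on A, B; apply A, B→D and equate their D entries.
No row becomes fully distinguished — the join is lossy.

No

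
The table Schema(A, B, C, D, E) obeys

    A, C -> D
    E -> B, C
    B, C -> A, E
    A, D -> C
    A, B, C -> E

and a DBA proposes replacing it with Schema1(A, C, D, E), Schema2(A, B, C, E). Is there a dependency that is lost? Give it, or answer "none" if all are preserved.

A, C → D lies within Schema1.
E → B, C lies within Schema2.
B, C → A, E lies within Schema2.
A, D → C lies within Schema1.
A, B, C → E lies within Schema2.
Every dependency is enforceable on the fragments, so the decomposition is dependency-preserving.

none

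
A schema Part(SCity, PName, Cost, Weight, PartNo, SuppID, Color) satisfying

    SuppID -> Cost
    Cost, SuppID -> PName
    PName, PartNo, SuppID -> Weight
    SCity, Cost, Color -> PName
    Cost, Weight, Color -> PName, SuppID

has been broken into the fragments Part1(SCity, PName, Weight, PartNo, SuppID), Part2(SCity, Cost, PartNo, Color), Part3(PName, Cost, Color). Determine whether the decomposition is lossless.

No

Chase test. Columns are SCity, PName, Cost, Weight, PartNo, SuppID, Color; row i has aⱼ where attribute j ∈ Parti, else bᵢⱼ.
Initial tableau (one row per fragment):
  row 1: a1 a2 b13 a4 a5 a6 b17
  row 2: a1 b22 a3 b24 a5 b26 a7
  row 3: b31 a2 a3 b34 b35 b36 a7
No row becomes fully distinguished — the join is lossy.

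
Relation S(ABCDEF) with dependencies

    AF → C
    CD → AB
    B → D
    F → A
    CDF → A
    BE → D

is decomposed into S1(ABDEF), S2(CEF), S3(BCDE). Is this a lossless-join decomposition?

Yes

Chase test. Columns are ABCDEF; row i has aⱼ where attribute j ∈ Si, else bᵢⱼ.
Initial tableau (one row per fragment):
  row 1: a1 a2 b13 a4 a5 a6
  row 2: b21 b22 a3 b24 a5 a6
  row 3: b31 a2 a3 a4 a5 b36
Rows 1 and 2 agree on F; apply F→A and equate their A entries.
Rows 1 and 2 agree on AF; apply AF→C and equate their C entries.
Rows 1 and 3 agree on CD; apply CD→AB and equate their AB entries.
Row 1 is now all distinguished symbols — the join is lossless.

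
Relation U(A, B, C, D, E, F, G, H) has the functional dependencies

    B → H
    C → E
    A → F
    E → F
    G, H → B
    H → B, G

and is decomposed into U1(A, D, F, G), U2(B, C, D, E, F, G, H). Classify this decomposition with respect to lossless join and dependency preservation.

lossy but dependency-preserving

Lossless test: (D, F, G)⁺ = {D, F, G}, which is a superkey of neither fragment — lossy.
Dependency preservation: every FD's attributes lie within a single fragment, so each can be enforced locally — preserved.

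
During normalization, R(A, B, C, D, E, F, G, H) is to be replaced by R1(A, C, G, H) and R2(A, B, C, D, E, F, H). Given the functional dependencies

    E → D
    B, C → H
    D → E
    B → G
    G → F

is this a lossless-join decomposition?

Common attributes: R1 ∩ R2 = {A, C, H}.
No dependency enlarges {A, C, H}, so (A, C, H)⁺ = {A, C, H}.
The closure contains neither all of R1 = {A, C, G, H} nor all of R2 = {A, B, C, D, E, F, H}, so the common attributes are not a superkey of either fragment. The join is lossy.

No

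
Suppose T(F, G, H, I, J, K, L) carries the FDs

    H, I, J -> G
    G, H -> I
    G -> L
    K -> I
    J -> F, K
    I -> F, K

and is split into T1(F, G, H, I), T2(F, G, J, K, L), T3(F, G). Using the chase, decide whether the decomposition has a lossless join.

Chase test. Columns are F, G, H, I, J, K, L; row i has aⱼ where attribute j ∈ Ti, else bᵢⱼ.
Initial tableau (one row per fragment):
  row 1: a1 a2 a3 a4 b15 b16 b17
  row 2: a1 a2 b23 b24 a5 a6 a7
  row 3: a1 a2 b33 b34 b35 b36 b37
Rows 1 and 2 agree on G; apply G→L and equate their L entries.
Rows 1 and 3 agree on G; apply G→L and equate their L entries.
No row becomes fully distinguished — the join is lossy.

No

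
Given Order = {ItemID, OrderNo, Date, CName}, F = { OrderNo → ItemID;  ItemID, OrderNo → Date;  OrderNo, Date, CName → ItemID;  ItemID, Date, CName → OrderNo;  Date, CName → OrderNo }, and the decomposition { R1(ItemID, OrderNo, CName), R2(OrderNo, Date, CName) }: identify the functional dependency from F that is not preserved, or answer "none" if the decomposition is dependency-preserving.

none

OrderNo → ItemID lies within R1.
ItemID, OrderNo → Date: restricted closure across fragments reaches Date.
OrderNo, Date, CName → ItemID: restricted closure across fragments reaches ItemID.
ItemID, Date, CName → OrderNo: restricted closure across fragments reaches OrderNo.
Date, CName → OrderNo lies within R2.
Every dependency is enforceable on the fragments, so the decomposition is dependency-preserving.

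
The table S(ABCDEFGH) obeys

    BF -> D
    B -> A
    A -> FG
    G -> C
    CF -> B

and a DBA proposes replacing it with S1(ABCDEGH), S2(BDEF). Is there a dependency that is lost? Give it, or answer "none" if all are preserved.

CF -> B

Check CF → B: no single fragment contains all of {BCF}, and the restricted closure of {CF} across the fragments never reaches {B}.
BF → D is preserved.
B → A is preserved.
A → FG is preserved.
G → C is preserved.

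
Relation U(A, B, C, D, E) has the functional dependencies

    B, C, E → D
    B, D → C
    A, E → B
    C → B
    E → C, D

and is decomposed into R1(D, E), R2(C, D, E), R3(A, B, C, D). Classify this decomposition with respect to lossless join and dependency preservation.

Lossless test (chase): Rows 2 and 3 agree on C; apply C→B and equate their B entries. Rows 1 and 2 agree on E; apply E→C, D and equate their C, D entries. Rows 1 and 2 agree on C; apply C→B and equate their B entries. No row becomes fully distinguished — the join is lossy.
Dependency preservation: B, C, E → D; A, E → B are not contained in any single fragment, but the restricted closure of each left-hand side across the fragments still reaches the right-hand side; the remaining FDs each lie inside some fragment. All dependencies are preserved.

lossy but dependency-preserving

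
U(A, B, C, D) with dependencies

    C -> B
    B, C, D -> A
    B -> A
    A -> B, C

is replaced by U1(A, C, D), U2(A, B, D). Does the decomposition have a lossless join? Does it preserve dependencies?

Lossless test: (A, D)⁺ = {A, B, C, D}, which contains all of one fragment — lossless.
Dependency preservation: C → B; B, C, D → A; A → B, C are not contained in any single fragment, but the restricted closure of each left-hand side across the fragments still reaches the right-hand side; the remaining FDs each lie inside some fragment. All dependencies are preserved.

lossless and dependency-preserving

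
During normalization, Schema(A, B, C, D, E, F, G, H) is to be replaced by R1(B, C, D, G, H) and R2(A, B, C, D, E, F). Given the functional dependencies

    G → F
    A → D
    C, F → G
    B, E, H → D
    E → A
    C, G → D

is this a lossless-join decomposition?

Common attributes: R1 ∩ R2 = {B, C, D}.
No dependency enlarges {B, C, D}, so (B, C, D)⁺ = {B, C, D}.
The closure contains neither all of R1 = {B, C, D, G, H} nor all of R2 = {A, B, C, D, E, F}, so the common attributes are not a superkey of either fragment. The join is lossy.

No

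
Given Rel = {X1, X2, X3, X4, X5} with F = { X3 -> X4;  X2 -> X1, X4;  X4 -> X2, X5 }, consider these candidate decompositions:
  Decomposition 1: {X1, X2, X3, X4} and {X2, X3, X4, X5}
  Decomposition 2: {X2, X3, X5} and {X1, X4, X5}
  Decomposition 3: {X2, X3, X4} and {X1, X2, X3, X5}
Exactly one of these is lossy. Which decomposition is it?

Decomposition 2

Decomposition 1: common = {X2, X3, X4}, closure = {X1, X2, X3, X4, X5} → lossless.
Decomposition 2: common = {X5}, closure = {X5} → lossy.
Decomposition 3: common = {X2, X3}, closure = {X1, X2, X3, X4, X5} → lossless.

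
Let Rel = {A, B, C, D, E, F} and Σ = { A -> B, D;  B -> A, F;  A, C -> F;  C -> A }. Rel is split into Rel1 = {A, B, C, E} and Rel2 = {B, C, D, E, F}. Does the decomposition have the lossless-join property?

Common attributes: Rel1 ∩ Rel2 = {B, C, E}.
Closure of {B, C, E}: B → A, F applies, adding A, F; A → B, D applies, adding D. So (B, C, E)⁺ = {A, B, C, D, E, F}.
This closure contains every attribute of Rel1, so Rel1 ∩ Rel2 → Rel1. The join is lossless.

Yes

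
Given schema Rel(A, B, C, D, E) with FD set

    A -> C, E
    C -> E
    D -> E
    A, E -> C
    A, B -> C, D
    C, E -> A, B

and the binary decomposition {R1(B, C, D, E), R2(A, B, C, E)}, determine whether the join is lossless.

Yes

Common attributes: R1 ∩ R2 = {B, C, E}.
Closure of {B, C, E}: C, E → A, B applies, adding A; A, B → C, D applies, adding D. So (B, C, E)⁺ = {A, B, C, D, E}.
This closure contains every attribute of R1, so R1 ∩ R2 → R1. The join is lossless.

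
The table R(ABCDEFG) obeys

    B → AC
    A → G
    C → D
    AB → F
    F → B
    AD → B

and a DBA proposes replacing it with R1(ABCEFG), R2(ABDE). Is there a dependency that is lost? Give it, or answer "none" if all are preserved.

Check C → D: no single fragment contains all of {CD}, and the restricted closure of {C} across the fragments never reaches {D}.
B → AC is preserved.
A → G is preserved.
AB → F is preserved.
F → B is preserved.
AD → B is preserved.

C → D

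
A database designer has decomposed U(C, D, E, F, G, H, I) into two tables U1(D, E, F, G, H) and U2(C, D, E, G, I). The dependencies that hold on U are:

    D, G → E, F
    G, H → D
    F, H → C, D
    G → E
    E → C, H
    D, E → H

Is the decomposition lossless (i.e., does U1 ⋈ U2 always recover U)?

Common attributes: U1 ∩ U2 = {D, E, G}.
Closure of {D, E, G}: D, G → E, F applies, adding F; E → C, H applies, adding C, H. So (D, E, G)⁺ = {C, D, E, F, G, H}.
This closure contains every attribute of U1, so U1 ∩ U2 → U1. The join is lossless.

Yes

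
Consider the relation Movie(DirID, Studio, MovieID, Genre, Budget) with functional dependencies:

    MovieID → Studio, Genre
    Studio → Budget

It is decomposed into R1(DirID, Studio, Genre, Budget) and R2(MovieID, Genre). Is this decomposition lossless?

No

Common attributes: R1 ∩ R2 = {Genre}.
No dependency enlarges {Genre}, so (Genre)⁺ = {Genre}.
The closure contains neither all of R1 = {DirID, Studio, Genre, Budget} nor all of R2 = {MovieID, Genre}, so the common attributes are not a superkey of either fragment. The join is lossy.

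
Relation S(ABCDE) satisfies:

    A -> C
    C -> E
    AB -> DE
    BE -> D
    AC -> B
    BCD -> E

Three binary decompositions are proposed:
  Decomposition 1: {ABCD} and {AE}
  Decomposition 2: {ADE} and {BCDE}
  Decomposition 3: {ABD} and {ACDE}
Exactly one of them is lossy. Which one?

Decomposition 1: common = {A}, closure = {ABCDE} → lossless.
Decomposition 2: common = {DE}, closure = {DE} → lossy.
Decomposition 3: common = {AD}, closure = {ABCDE} → lossless.

Decomposition 2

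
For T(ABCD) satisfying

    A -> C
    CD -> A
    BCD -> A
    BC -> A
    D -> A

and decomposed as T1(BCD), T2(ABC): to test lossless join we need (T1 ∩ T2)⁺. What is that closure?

T1 ∩ T2 = {BC}.
BC → A applies, adding A
Closure: {ABC}.

ABC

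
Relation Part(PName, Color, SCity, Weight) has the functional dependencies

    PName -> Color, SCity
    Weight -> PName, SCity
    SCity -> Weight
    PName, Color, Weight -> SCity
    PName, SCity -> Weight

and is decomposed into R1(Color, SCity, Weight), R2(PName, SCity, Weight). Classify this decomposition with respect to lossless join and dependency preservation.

lossless and dependency-preserving

Lossless test: (SCity, Weight)⁺ = {PName, Color, SCity, Weight}, which contains all of one fragment — lossless.
Dependency preservation: PName → Color, SCity; PName, Color, Weight → SCity are not contained in any single fragment, but the restricted closure of each left-hand side across the fragments still reaches the right-hand side; the remaining FDs each lie inside some fragment. All dependencies are preserved.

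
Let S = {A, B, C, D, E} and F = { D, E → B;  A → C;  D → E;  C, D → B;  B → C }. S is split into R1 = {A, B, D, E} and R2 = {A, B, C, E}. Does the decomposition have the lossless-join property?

Common attributes: R1 ∩ R2 = {A, B, E}.
Closure of {A, B, E}: A → C applies, adding C. So (A, B, E)⁺ = {A, B, C, E}.
This closure contains every attribute of R2, so R1 ∩ R2 → R2. The join is lossless.

Yes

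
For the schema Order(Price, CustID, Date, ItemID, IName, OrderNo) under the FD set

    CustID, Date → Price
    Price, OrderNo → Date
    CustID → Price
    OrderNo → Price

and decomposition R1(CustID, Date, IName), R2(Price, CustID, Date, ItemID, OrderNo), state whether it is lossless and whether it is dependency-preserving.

lossy but dependency-preserving

Lossless test: (CustID, Date)⁺ = {Price, CustID, Date}, which is a superkey of neither fragment — lossy.
Dependency preservation: every FD's attributes lie within a single fragment, so each can be enforced locally — preserved.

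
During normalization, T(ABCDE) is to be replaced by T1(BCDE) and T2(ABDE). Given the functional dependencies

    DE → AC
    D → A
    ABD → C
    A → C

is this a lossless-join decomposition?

Common attributes: T1 ∩ T2 = {BDE}.
Closure of {BDE}: DE → AC applies, adding AC. So (BDE)⁺ = {ABCDE}.
This closure contains every attribute of T1, so T1 ∩ T2 → T1. The join is lossless.

Yes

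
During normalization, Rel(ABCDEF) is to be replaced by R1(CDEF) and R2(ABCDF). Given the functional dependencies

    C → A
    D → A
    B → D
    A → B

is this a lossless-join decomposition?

Common attributes: R1 ∩ R2 = {CDF}.
Closure of {CDF}: C → A applies, adding A; A → B applies, adding B. So (CDF)⁺ = {ABCDF}.
This closure contains every attribute of R2, so R1 ∩ R2 → R2. The join is lossless.

Yes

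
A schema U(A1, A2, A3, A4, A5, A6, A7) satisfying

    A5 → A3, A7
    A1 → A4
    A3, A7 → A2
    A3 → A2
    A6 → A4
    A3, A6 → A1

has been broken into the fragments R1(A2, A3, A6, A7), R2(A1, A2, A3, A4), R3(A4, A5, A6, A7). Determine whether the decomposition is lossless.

Chase test. Columns are A1, A2, A3, A4, A5, A6, A7; row i has aⱼ where attribute j ∈ Ri, else bᵢⱼ.
Initial tableau (one row per fragment):
  row 1: b11 a2 a3 b14 b15 a6 a7
  row 2: a1 a2 a3 a4 b25 b26 b27
  row 3: b31 b32 b33 a4 a5 a6 a7
Rows 1 and 3 agree on A6; apply A6→A4 and equate their A4 entries.
No row becomes fully distinguished — the join is lossy.

No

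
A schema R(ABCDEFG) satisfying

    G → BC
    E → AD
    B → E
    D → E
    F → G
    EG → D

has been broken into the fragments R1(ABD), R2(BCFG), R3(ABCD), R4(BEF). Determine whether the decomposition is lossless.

Chase test. Columns are ABCDEFG; row i has aⱼ where attribute j ∈ Ri, else bᵢⱼ.
Initial tableau (one row per fragment):
  row 1: a1 a2 b13 a4 b15 b16 b17
  row 2: b21 a2 a3 b24 b25 a6 a7
  row 3: a1 a2 a3 a4 b35 b36 b37
  row 4: b41 a2 b43 b44 a5 a6 b47
Rows 1 and 2 agree on B; apply B→E and equate their E entries.
Rows 1 and 3 agree on B; apply B→E and equate their E entries.
Rows 1 and 4 agree on B; apply B→E and equate their E entries.
Rows 2 and 4 agree on F; apply F→G and equate their G entries.
Rows 2 and 4 agree on EG; apply EG→D and equate their D entries.
Rows 2 and 4 agree on G; apply G→BC and equate their BC entries.
Rows 1 and 2 agree on E; apply E→AD and equate their AD entries.
Rows 1 and 4 agree on E; apply E→AD and equate their AD entries.
Row 2 is now all distinguished symbols — the join is lossless.

Yes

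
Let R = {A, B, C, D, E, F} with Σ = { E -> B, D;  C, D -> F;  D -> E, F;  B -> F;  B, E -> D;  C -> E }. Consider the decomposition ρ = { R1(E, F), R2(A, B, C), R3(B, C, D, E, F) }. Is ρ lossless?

Chase test. Columns are A, B, C, D, E, F; row i has aⱼ where attribute j ∈ Ri, else bᵢⱼ.
Initial tableau (one row per fragment):
  row 1: b11 b12 b13 b14 a5 a6
  row 2: a1 a2 a3 b24 b25 b26
  row 3: b31 a2 a3 a4 a5 a6
Rows 1 and 3 agree on E; apply E→B, D and equate their B, D entries.
Rows 1 and 2 agree on B; apply B→F and equate their F entries.
Rows 2 and 3 agree on C; apply C→E and equate their E entries.
Rows 1 and 2 agree on E; apply E→B, D and equate their B, D entries.
Row 2 is now all distinguished symbols — the join is lossless.

Yes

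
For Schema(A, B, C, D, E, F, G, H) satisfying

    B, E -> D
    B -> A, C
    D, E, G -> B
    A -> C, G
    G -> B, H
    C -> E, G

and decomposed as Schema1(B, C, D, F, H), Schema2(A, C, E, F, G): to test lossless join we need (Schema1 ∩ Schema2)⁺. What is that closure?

Schema1 ∩ Schema2 = {C, F}.
C → E, G applies, adding E, G
G → B, H applies, adding B, H
B, E → D applies, adding D
B → A, C applies, adding A
Closure: {A, B, C, D, E, F, G, H}.

A, B, C, D, E, F, G, H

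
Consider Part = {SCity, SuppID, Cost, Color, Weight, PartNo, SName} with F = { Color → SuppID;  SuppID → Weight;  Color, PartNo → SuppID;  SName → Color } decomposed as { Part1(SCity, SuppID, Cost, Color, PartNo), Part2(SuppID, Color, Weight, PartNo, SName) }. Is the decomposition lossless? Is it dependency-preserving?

Lossless test: (SuppID, Color, PartNo)⁺ = {SuppID, Color, Weight, PartNo}, which is a superkey of neither fragment — lossy.
Dependency preservation: every FD's attributes lie within a single fragment, so each can be enforced locally — preserved.

lossy but dependency-preserving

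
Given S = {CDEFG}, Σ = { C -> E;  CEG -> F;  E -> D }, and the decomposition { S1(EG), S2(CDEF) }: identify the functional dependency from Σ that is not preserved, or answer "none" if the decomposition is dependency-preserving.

Check CEG → F: no single fragment contains all of {CEFG}, and the restricted closure of {CEG} across the fragments never reaches {F}.
C → E is preserved.
E → D is preserved.

CEG -> F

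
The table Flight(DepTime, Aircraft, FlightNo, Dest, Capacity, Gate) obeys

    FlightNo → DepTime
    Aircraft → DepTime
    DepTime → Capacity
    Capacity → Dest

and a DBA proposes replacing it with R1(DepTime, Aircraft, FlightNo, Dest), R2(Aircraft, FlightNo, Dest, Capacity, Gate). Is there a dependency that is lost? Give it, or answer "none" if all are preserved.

Check DepTime → Capacity: no single fragment contains all of {DepTime, Capacity}, and the restricted closure of {DepTime} across the fragments never reaches {Capacity}.
FlightNo → DepTime is preserved.
Aircraft → DepTime is preserved.
Capacity → Dest is preserved.

DepTime → Capacity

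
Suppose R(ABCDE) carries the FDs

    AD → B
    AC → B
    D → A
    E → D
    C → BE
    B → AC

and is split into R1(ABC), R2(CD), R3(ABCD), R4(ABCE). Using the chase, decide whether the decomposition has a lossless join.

Yes

Chase test. Columns are ABCDE; row i has aⱼ where attribute j ∈ Ri, else bᵢⱼ.
Initial tableau (one row per fragment):
  row 1: a1 a2 a3 b14 b15
  row 2: b21 b22 a3 a4 b25
  row 3: a1 a2 a3 a4 b35
  row 4: a1 a2 a3 b44 a5
Rows 2 and 3 agree on D; apply D→A and equate their A entries.
Rows 1 and 2 agree on C; apply C→BE and equate their BE entries.
Rows 1 and 3 agree on C; apply C→BE and equate their BE entries.
Rows 1 and 4 agree on C; apply C→BE and equate their BE entries.
Rows 1 and 2 agree on E; apply E→D and equate their D entries.
Rows 1 and 4 agree on E; apply E→D and equate their D entries.
Row 1 is now all distinguished symbols — the join is lossless.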